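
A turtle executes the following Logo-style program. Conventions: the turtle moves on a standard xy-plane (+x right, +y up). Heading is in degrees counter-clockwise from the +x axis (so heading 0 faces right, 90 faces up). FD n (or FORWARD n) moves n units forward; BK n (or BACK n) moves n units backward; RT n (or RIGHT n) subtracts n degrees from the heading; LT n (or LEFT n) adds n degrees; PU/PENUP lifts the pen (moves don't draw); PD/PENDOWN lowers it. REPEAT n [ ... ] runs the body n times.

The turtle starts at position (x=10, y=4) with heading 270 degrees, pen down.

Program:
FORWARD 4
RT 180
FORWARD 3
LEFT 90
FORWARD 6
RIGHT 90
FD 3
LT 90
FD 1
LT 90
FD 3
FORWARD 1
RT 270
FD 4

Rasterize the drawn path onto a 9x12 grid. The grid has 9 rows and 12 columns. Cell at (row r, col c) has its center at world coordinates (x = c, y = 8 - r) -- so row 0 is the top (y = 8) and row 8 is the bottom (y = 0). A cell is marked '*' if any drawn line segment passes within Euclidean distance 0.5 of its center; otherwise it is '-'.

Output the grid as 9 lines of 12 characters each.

Answer: ------------
------------
---**-------
---**-------
---**-----*-
---********-
---*****--*-
----------*-
----------*-

Derivation:
Segment 0: (10,4) -> (10,0)
Segment 1: (10,0) -> (10,3)
Segment 2: (10,3) -> (4,3)
Segment 3: (4,3) -> (4,6)
Segment 4: (4,6) -> (3,6)
Segment 5: (3,6) -> (3,3)
Segment 6: (3,3) -> (3,2)
Segment 7: (3,2) -> (7,2)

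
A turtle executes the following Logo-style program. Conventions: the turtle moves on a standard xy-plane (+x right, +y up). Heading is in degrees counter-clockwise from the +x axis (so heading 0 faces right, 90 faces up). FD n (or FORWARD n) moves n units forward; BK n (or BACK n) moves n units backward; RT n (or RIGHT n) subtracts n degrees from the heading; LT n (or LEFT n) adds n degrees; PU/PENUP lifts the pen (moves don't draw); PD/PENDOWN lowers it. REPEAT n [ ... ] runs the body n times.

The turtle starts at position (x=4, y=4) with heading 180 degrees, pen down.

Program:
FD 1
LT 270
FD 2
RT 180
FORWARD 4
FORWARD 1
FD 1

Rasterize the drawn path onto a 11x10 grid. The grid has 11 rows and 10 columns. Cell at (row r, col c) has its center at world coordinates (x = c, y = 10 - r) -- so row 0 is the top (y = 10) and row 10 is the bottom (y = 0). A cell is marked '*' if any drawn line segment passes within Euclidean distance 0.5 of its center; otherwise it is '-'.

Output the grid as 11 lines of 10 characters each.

Answer: ----------
----------
----------
----------
---*------
---*------
---**-----
---*------
---*------
---*------
---*------

Derivation:
Segment 0: (4,4) -> (3,4)
Segment 1: (3,4) -> (3,6)
Segment 2: (3,6) -> (3,2)
Segment 3: (3,2) -> (3,1)
Segment 4: (3,1) -> (3,0)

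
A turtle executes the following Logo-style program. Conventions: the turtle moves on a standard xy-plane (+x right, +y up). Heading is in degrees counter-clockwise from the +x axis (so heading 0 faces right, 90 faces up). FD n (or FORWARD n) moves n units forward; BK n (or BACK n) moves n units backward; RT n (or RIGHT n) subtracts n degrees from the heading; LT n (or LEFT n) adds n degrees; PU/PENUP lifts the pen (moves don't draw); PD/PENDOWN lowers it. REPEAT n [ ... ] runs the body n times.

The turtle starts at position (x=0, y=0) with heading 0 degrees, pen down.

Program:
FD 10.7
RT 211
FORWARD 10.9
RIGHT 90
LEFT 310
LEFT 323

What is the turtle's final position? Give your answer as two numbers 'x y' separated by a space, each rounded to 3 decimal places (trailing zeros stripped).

Answer: 1.357 5.614

Derivation:
Executing turtle program step by step:
Start: pos=(0,0), heading=0, pen down
FD 10.7: (0,0) -> (10.7,0) [heading=0, draw]
RT 211: heading 0 -> 149
FD 10.9: (10.7,0) -> (1.357,5.614) [heading=149, draw]
RT 90: heading 149 -> 59
LT 310: heading 59 -> 9
LT 323: heading 9 -> 332
Final: pos=(1.357,5.614), heading=332, 2 segment(s) drawn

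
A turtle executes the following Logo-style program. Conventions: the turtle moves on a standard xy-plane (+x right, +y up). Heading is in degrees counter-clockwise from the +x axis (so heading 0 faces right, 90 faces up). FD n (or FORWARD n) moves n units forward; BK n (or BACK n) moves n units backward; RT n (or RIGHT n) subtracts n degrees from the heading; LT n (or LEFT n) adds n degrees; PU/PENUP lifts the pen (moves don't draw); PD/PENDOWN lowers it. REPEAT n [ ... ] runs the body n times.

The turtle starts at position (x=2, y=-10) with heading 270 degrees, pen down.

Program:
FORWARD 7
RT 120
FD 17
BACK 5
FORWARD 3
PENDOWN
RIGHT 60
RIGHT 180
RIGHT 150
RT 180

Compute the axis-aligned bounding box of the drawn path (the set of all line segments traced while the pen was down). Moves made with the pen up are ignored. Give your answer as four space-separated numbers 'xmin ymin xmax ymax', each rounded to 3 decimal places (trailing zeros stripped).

Answer: -12.722 -17 2 -8.5

Derivation:
Executing turtle program step by step:
Start: pos=(2,-10), heading=270, pen down
FD 7: (2,-10) -> (2,-17) [heading=270, draw]
RT 120: heading 270 -> 150
FD 17: (2,-17) -> (-12.722,-8.5) [heading=150, draw]
BK 5: (-12.722,-8.5) -> (-8.392,-11) [heading=150, draw]
FD 3: (-8.392,-11) -> (-10.99,-9.5) [heading=150, draw]
PD: pen down
RT 60: heading 150 -> 90
RT 180: heading 90 -> 270
RT 150: heading 270 -> 120
RT 180: heading 120 -> 300
Final: pos=(-10.99,-9.5), heading=300, 4 segment(s) drawn

Segment endpoints: x in {-12.722, -10.99, -8.392, 2, 2}, y in {-17, -11, -10, -9.5, -8.5}
xmin=-12.722, ymin=-17, xmax=2, ymax=-8.5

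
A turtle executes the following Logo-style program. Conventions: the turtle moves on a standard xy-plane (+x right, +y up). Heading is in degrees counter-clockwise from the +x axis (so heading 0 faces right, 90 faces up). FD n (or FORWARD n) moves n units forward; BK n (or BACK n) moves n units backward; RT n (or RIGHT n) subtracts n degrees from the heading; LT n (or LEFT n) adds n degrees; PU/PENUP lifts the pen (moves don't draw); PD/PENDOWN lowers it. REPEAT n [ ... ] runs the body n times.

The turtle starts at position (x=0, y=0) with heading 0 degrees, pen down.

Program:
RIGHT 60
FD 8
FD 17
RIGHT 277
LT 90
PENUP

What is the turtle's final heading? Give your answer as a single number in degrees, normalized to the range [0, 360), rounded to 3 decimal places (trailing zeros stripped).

Executing turtle program step by step:
Start: pos=(0,0), heading=0, pen down
RT 60: heading 0 -> 300
FD 8: (0,0) -> (4,-6.928) [heading=300, draw]
FD 17: (4,-6.928) -> (12.5,-21.651) [heading=300, draw]
RT 277: heading 300 -> 23
LT 90: heading 23 -> 113
PU: pen up
Final: pos=(12.5,-21.651), heading=113, 2 segment(s) drawn

Answer: 113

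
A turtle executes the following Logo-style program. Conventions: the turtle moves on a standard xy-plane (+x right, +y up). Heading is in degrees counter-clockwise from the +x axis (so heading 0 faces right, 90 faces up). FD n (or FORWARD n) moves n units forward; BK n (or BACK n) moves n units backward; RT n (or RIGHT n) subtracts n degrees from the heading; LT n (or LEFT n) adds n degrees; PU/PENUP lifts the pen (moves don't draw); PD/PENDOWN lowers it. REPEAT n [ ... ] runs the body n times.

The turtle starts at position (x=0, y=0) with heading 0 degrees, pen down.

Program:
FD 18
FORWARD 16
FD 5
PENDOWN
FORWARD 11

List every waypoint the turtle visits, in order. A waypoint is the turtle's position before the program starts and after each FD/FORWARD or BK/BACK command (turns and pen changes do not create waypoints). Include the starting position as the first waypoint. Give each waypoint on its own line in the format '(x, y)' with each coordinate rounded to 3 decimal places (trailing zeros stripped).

Answer: (0, 0)
(18, 0)
(34, 0)
(39, 0)
(50, 0)

Derivation:
Executing turtle program step by step:
Start: pos=(0,0), heading=0, pen down
FD 18: (0,0) -> (18,0) [heading=0, draw]
FD 16: (18,0) -> (34,0) [heading=0, draw]
FD 5: (34,0) -> (39,0) [heading=0, draw]
PD: pen down
FD 11: (39,0) -> (50,0) [heading=0, draw]
Final: pos=(50,0), heading=0, 4 segment(s) drawn
Waypoints (5 total):
(0, 0)
(18, 0)
(34, 0)
(39, 0)
(50, 0)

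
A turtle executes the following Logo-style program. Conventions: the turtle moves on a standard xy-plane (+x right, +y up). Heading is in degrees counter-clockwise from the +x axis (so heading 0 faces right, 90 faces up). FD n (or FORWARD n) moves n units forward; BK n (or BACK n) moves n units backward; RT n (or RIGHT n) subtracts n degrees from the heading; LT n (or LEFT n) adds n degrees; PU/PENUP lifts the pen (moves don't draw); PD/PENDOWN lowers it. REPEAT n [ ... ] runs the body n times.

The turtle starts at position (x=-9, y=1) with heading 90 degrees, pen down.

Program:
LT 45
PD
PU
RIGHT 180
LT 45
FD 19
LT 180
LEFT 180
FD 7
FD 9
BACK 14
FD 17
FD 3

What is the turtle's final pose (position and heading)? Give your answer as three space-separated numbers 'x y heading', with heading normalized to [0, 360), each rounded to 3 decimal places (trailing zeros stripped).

Executing turtle program step by step:
Start: pos=(-9,1), heading=90, pen down
LT 45: heading 90 -> 135
PD: pen down
PU: pen up
RT 180: heading 135 -> 315
LT 45: heading 315 -> 0
FD 19: (-9,1) -> (10,1) [heading=0, move]
LT 180: heading 0 -> 180
LT 180: heading 180 -> 0
FD 7: (10,1) -> (17,1) [heading=0, move]
FD 9: (17,1) -> (26,1) [heading=0, move]
BK 14: (26,1) -> (12,1) [heading=0, move]
FD 17: (12,1) -> (29,1) [heading=0, move]
FD 3: (29,1) -> (32,1) [heading=0, move]
Final: pos=(32,1), heading=0, 0 segment(s) drawn

Answer: 32 1 0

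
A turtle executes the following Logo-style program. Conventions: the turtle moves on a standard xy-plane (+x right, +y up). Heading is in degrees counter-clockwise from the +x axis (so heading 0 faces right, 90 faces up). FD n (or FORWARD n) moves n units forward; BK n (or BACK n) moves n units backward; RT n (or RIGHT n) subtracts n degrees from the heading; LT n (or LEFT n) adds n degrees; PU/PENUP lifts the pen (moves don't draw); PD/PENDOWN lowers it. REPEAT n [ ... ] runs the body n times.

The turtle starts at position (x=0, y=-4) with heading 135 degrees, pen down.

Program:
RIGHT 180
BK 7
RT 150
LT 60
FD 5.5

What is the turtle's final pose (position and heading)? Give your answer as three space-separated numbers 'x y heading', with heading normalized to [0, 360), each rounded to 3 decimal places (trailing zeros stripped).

Executing turtle program step by step:
Start: pos=(0,-4), heading=135, pen down
RT 180: heading 135 -> 315
BK 7: (0,-4) -> (-4.95,0.95) [heading=315, draw]
RT 150: heading 315 -> 165
LT 60: heading 165 -> 225
FD 5.5: (-4.95,0.95) -> (-8.839,-2.939) [heading=225, draw]
Final: pos=(-8.839,-2.939), heading=225, 2 segment(s) drawn

Answer: -8.839 -2.939 225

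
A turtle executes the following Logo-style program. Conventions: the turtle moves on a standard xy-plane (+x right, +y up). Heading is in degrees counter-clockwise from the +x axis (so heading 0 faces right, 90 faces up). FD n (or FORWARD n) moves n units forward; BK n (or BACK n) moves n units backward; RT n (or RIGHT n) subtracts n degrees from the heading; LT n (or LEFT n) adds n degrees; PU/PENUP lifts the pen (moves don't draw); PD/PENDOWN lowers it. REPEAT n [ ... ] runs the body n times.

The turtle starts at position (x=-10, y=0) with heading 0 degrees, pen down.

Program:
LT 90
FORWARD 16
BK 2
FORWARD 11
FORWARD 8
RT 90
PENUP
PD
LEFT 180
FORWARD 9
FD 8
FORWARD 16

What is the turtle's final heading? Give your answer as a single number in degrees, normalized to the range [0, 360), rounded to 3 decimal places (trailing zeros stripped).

Executing turtle program step by step:
Start: pos=(-10,0), heading=0, pen down
LT 90: heading 0 -> 90
FD 16: (-10,0) -> (-10,16) [heading=90, draw]
BK 2: (-10,16) -> (-10,14) [heading=90, draw]
FD 11: (-10,14) -> (-10,25) [heading=90, draw]
FD 8: (-10,25) -> (-10,33) [heading=90, draw]
RT 90: heading 90 -> 0
PU: pen up
PD: pen down
LT 180: heading 0 -> 180
FD 9: (-10,33) -> (-19,33) [heading=180, draw]
FD 8: (-19,33) -> (-27,33) [heading=180, draw]
FD 16: (-27,33) -> (-43,33) [heading=180, draw]
Final: pos=(-43,33), heading=180, 7 segment(s) drawn

Answer: 180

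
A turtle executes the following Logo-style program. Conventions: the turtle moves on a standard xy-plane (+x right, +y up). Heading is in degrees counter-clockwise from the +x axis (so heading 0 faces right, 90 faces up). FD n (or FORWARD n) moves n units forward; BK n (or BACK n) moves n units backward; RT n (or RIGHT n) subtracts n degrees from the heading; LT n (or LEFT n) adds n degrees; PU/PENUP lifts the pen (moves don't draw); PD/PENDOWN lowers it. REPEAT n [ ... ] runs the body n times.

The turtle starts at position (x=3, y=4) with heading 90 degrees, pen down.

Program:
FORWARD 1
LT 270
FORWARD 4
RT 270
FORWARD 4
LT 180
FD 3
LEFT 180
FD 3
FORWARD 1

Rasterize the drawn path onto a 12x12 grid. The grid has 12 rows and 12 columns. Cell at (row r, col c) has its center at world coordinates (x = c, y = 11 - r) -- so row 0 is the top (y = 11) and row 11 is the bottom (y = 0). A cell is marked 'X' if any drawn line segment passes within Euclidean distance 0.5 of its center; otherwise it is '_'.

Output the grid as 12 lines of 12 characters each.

Segment 0: (3,4) -> (3,5)
Segment 1: (3,5) -> (7,5)
Segment 2: (7,5) -> (7,9)
Segment 3: (7,9) -> (7,6)
Segment 4: (7,6) -> (7,9)
Segment 5: (7,9) -> (7,10)

Answer: ____________
_______X____
_______X____
_______X____
_______X____
_______X____
___XXXXX____
___X________
____________
____________
____________
____________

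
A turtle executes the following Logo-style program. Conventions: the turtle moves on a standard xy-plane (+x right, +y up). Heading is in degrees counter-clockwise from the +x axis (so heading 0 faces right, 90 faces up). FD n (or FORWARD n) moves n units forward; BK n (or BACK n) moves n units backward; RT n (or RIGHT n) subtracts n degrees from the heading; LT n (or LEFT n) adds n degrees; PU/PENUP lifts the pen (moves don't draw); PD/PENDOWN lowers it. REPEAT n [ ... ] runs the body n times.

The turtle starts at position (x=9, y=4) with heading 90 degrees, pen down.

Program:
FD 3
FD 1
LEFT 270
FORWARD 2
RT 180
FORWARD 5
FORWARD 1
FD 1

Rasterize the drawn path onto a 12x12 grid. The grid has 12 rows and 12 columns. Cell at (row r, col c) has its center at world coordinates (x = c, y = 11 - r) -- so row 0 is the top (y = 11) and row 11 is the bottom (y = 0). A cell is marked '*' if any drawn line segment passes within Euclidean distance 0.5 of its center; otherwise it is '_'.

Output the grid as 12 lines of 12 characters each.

Answer: ____________
____________
____________
____********
_________*__
_________*__
_________*__
_________*__
____________
____________
____________
____________

Derivation:
Segment 0: (9,4) -> (9,7)
Segment 1: (9,7) -> (9,8)
Segment 2: (9,8) -> (11,8)
Segment 3: (11,8) -> (6,8)
Segment 4: (6,8) -> (5,8)
Segment 5: (5,8) -> (4,8)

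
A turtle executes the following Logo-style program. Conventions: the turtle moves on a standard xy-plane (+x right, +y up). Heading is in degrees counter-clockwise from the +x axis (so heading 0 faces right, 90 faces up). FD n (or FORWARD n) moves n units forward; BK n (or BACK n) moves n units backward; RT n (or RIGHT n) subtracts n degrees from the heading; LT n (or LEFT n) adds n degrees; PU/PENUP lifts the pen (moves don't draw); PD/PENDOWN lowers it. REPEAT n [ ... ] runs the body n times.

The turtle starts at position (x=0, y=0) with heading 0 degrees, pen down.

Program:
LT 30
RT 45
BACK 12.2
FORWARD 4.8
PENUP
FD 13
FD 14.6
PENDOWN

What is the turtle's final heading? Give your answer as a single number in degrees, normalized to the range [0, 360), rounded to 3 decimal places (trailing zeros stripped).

Executing turtle program step by step:
Start: pos=(0,0), heading=0, pen down
LT 30: heading 0 -> 30
RT 45: heading 30 -> 345
BK 12.2: (0,0) -> (-11.784,3.158) [heading=345, draw]
FD 4.8: (-11.784,3.158) -> (-7.148,1.915) [heading=345, draw]
PU: pen up
FD 13: (-7.148,1.915) -> (5.409,-1.449) [heading=345, move]
FD 14.6: (5.409,-1.449) -> (19.512,-5.228) [heading=345, move]
PD: pen down
Final: pos=(19.512,-5.228), heading=345, 2 segment(s) drawn

Answer: 345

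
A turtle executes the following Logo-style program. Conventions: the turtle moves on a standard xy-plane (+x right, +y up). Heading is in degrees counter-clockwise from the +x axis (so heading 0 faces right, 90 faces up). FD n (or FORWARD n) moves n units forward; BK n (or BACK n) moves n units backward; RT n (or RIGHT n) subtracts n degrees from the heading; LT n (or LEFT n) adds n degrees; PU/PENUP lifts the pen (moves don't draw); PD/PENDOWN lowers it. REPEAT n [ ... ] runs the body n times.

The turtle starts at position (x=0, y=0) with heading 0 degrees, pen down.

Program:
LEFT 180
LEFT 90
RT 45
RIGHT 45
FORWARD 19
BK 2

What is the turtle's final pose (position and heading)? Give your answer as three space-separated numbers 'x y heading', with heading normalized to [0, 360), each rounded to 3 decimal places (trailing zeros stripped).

Answer: -17 0 180

Derivation:
Executing turtle program step by step:
Start: pos=(0,0), heading=0, pen down
LT 180: heading 0 -> 180
LT 90: heading 180 -> 270
RT 45: heading 270 -> 225
RT 45: heading 225 -> 180
FD 19: (0,0) -> (-19,0) [heading=180, draw]
BK 2: (-19,0) -> (-17,0) [heading=180, draw]
Final: pos=(-17,0), heading=180, 2 segment(s) drawn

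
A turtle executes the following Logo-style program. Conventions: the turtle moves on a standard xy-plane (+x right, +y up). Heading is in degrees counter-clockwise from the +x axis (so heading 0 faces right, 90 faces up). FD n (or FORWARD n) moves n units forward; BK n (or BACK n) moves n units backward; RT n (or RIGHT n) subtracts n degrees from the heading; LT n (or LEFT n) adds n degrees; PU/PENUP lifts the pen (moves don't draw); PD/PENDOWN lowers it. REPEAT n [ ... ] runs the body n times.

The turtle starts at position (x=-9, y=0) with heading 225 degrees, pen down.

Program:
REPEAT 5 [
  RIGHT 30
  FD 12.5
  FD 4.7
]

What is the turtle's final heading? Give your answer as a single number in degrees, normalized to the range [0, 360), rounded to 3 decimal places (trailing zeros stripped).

Answer: 75

Derivation:
Executing turtle program step by step:
Start: pos=(-9,0), heading=225, pen down
REPEAT 5 [
  -- iteration 1/5 --
  RT 30: heading 225 -> 195
  FD 12.5: (-9,0) -> (-21.074,-3.235) [heading=195, draw]
  FD 4.7: (-21.074,-3.235) -> (-25.614,-4.452) [heading=195, draw]
  -- iteration 2/5 --
  RT 30: heading 195 -> 165
  FD 12.5: (-25.614,-4.452) -> (-37.688,-1.216) [heading=165, draw]
  FD 4.7: (-37.688,-1.216) -> (-42.228,0) [heading=165, draw]
  -- iteration 3/5 --
  RT 30: heading 165 -> 135
  FD 12.5: (-42.228,0) -> (-51.067,8.839) [heading=135, draw]
  FD 4.7: (-51.067,8.839) -> (-54.39,12.162) [heading=135, draw]
  -- iteration 4/5 --
  RT 30: heading 135 -> 105
  FD 12.5: (-54.39,12.162) -> (-57.625,24.236) [heading=105, draw]
  FD 4.7: (-57.625,24.236) -> (-58.842,28.776) [heading=105, draw]
  -- iteration 5/5 --
  RT 30: heading 105 -> 75
  FD 12.5: (-58.842,28.776) -> (-55.607,40.85) [heading=75, draw]
  FD 4.7: (-55.607,40.85) -> (-54.39,45.39) [heading=75, draw]
]
Final: pos=(-54.39,45.39), heading=75, 10 segment(s) drawn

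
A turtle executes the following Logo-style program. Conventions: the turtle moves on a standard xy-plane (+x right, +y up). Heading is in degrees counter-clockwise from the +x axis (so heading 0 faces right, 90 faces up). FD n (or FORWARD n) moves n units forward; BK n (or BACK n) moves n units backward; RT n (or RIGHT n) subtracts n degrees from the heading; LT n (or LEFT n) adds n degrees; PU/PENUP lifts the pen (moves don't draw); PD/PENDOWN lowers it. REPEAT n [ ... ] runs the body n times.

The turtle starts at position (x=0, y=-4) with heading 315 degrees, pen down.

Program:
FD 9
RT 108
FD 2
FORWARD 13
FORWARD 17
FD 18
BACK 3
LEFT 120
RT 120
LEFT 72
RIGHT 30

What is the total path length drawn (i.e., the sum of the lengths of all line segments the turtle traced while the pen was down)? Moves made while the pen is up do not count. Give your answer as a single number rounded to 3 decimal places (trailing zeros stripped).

Executing turtle program step by step:
Start: pos=(0,-4), heading=315, pen down
FD 9: (0,-4) -> (6.364,-10.364) [heading=315, draw]
RT 108: heading 315 -> 207
FD 2: (6.364,-10.364) -> (4.582,-11.272) [heading=207, draw]
FD 13: (4.582,-11.272) -> (-7.001,-17.174) [heading=207, draw]
FD 17: (-7.001,-17.174) -> (-22.148,-24.892) [heading=207, draw]
FD 18: (-22.148,-24.892) -> (-38.186,-33.063) [heading=207, draw]
BK 3: (-38.186,-33.063) -> (-35.513,-31.702) [heading=207, draw]
LT 120: heading 207 -> 327
RT 120: heading 327 -> 207
LT 72: heading 207 -> 279
RT 30: heading 279 -> 249
Final: pos=(-35.513,-31.702), heading=249, 6 segment(s) drawn

Segment lengths:
  seg 1: (0,-4) -> (6.364,-10.364), length = 9
  seg 2: (6.364,-10.364) -> (4.582,-11.272), length = 2
  seg 3: (4.582,-11.272) -> (-7.001,-17.174), length = 13
  seg 4: (-7.001,-17.174) -> (-22.148,-24.892), length = 17
  seg 5: (-22.148,-24.892) -> (-38.186,-33.063), length = 18
  seg 6: (-38.186,-33.063) -> (-35.513,-31.702), length = 3
Total = 62

Answer: 62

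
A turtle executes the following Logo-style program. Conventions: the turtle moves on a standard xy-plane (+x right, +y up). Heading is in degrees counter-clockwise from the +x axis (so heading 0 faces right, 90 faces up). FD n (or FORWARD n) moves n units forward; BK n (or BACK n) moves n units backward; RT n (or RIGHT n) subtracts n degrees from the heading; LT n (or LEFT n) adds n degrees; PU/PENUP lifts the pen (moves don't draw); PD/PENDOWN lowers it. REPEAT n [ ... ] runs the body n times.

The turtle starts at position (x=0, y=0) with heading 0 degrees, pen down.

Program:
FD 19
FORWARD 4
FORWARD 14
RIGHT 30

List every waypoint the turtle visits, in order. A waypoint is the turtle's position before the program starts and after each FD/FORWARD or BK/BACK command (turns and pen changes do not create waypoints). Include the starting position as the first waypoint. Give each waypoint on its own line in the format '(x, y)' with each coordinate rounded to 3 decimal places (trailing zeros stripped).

Answer: (0, 0)
(19, 0)
(23, 0)
(37, 0)

Derivation:
Executing turtle program step by step:
Start: pos=(0,0), heading=0, pen down
FD 19: (0,0) -> (19,0) [heading=0, draw]
FD 4: (19,0) -> (23,0) [heading=0, draw]
FD 14: (23,0) -> (37,0) [heading=0, draw]
RT 30: heading 0 -> 330
Final: pos=(37,0), heading=330, 3 segment(s) drawn
Waypoints (4 total):
(0, 0)
(19, 0)
(23, 0)
(37, 0)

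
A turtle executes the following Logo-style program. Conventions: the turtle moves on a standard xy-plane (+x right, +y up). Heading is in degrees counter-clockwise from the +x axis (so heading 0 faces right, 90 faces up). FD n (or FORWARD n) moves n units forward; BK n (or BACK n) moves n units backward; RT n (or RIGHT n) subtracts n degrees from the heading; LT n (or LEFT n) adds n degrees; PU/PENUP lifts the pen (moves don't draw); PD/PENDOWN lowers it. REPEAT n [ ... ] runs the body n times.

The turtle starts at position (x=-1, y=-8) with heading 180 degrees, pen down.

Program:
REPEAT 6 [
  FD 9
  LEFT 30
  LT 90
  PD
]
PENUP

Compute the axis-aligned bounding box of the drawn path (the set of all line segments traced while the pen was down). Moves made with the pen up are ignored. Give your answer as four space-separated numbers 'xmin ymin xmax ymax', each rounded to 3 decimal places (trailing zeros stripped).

Answer: -10 -15.794 -1 -8

Derivation:
Executing turtle program step by step:
Start: pos=(-1,-8), heading=180, pen down
REPEAT 6 [
  -- iteration 1/6 --
  FD 9: (-1,-8) -> (-10,-8) [heading=180, draw]
  LT 30: heading 180 -> 210
  LT 90: heading 210 -> 300
  PD: pen down
  -- iteration 2/6 --
  FD 9: (-10,-8) -> (-5.5,-15.794) [heading=300, draw]
  LT 30: heading 300 -> 330
  LT 90: heading 330 -> 60
  PD: pen down
  -- iteration 3/6 --
  FD 9: (-5.5,-15.794) -> (-1,-8) [heading=60, draw]
  LT 30: heading 60 -> 90
  LT 90: heading 90 -> 180
  PD: pen down
  -- iteration 4/6 --
  FD 9: (-1,-8) -> (-10,-8) [heading=180, draw]
  LT 30: heading 180 -> 210
  LT 90: heading 210 -> 300
  PD: pen down
  -- iteration 5/6 --
  FD 9: (-10,-8) -> (-5.5,-15.794) [heading=300, draw]
  LT 30: heading 300 -> 330
  LT 90: heading 330 -> 60
  PD: pen down
  -- iteration 6/6 --
  FD 9: (-5.5,-15.794) -> (-1,-8) [heading=60, draw]
  LT 30: heading 60 -> 90
  LT 90: heading 90 -> 180
  PD: pen down
]
PU: pen up
Final: pos=(-1,-8), heading=180, 6 segment(s) drawn

Segment endpoints: x in {-10, -10, -5.5, -5.5, -1, -1, -1}, y in {-15.794, -15.794, -8, -8, -8, -8}
xmin=-10, ymin=-15.794, xmax=-1, ymax=-8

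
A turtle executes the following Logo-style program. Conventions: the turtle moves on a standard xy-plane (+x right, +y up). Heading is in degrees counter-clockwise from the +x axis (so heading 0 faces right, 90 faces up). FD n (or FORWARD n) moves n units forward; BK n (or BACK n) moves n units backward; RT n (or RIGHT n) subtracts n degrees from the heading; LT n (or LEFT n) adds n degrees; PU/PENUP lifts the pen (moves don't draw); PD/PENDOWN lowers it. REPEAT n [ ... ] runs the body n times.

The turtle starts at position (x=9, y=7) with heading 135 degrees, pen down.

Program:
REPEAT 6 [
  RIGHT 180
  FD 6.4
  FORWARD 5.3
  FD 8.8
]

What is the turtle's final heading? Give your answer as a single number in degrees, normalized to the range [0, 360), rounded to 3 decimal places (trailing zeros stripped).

Answer: 135

Derivation:
Executing turtle program step by step:
Start: pos=(9,7), heading=135, pen down
REPEAT 6 [
  -- iteration 1/6 --
  RT 180: heading 135 -> 315
  FD 6.4: (9,7) -> (13.525,2.475) [heading=315, draw]
  FD 5.3: (13.525,2.475) -> (17.273,-1.273) [heading=315, draw]
  FD 8.8: (17.273,-1.273) -> (23.496,-7.496) [heading=315, draw]
  -- iteration 2/6 --
  RT 180: heading 315 -> 135
  FD 6.4: (23.496,-7.496) -> (18.97,-2.97) [heading=135, draw]
  FD 5.3: (18.97,-2.97) -> (15.223,0.777) [heading=135, draw]
  FD 8.8: (15.223,0.777) -> (9,7) [heading=135, draw]
  -- iteration 3/6 --
  RT 180: heading 135 -> 315
  FD 6.4: (9,7) -> (13.525,2.475) [heading=315, draw]
  FD 5.3: (13.525,2.475) -> (17.273,-1.273) [heading=315, draw]
  FD 8.8: (17.273,-1.273) -> (23.496,-7.496) [heading=315, draw]
  -- iteration 4/6 --
  RT 180: heading 315 -> 135
  FD 6.4: (23.496,-7.496) -> (18.97,-2.97) [heading=135, draw]
  FD 5.3: (18.97,-2.97) -> (15.223,0.777) [heading=135, draw]
  FD 8.8: (15.223,0.777) -> (9,7) [heading=135, draw]
  -- iteration 5/6 --
  RT 180: heading 135 -> 315
  FD 6.4: (9,7) -> (13.525,2.475) [heading=315, draw]
  FD 5.3: (13.525,2.475) -> (17.273,-1.273) [heading=315, draw]
  FD 8.8: (17.273,-1.273) -> (23.496,-7.496) [heading=315, draw]
  -- iteration 6/6 --
  RT 180: heading 315 -> 135
  FD 6.4: (23.496,-7.496) -> (18.97,-2.97) [heading=135, draw]
  FD 5.3: (18.97,-2.97) -> (15.223,0.777) [heading=135, draw]
  FD 8.8: (15.223,0.777) -> (9,7) [heading=135, draw]
]
Final: pos=(9,7), heading=135, 18 segment(s) drawn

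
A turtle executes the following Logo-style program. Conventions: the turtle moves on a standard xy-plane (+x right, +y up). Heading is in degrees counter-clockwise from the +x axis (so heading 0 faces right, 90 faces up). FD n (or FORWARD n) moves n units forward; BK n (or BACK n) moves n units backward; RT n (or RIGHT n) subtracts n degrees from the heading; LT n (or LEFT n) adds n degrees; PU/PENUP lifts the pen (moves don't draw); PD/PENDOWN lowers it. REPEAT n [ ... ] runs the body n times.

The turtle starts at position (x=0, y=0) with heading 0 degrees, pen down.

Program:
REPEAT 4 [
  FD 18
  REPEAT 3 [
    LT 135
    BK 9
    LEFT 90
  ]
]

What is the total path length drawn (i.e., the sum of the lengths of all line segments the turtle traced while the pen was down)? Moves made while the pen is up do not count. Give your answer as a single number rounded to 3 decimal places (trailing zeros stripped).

Executing turtle program step by step:
Start: pos=(0,0), heading=0, pen down
REPEAT 4 [
  -- iteration 1/4 --
  FD 18: (0,0) -> (18,0) [heading=0, draw]
  REPEAT 3 [
    -- iteration 1/3 --
    LT 135: heading 0 -> 135
    BK 9: (18,0) -> (24.364,-6.364) [heading=135, draw]
    LT 90: heading 135 -> 225
    -- iteration 2/3 --
    LT 135: heading 225 -> 0
    BK 9: (24.364,-6.364) -> (15.364,-6.364) [heading=0, draw]
    LT 90: heading 0 -> 90
    -- iteration 3/3 --
    LT 135: heading 90 -> 225
    BK 9: (15.364,-6.364) -> (21.728,0) [heading=225, draw]
    LT 90: heading 225 -> 315
  ]
  -- iteration 2/4 --
  FD 18: (21.728,0) -> (34.456,-12.728) [heading=315, draw]
  REPEAT 3 [
    -- iteration 1/3 --
    LT 135: heading 315 -> 90
    BK 9: (34.456,-12.728) -> (34.456,-21.728) [heading=90, draw]
    LT 90: heading 90 -> 180
    -- iteration 2/3 --
    LT 135: heading 180 -> 315
    BK 9: (34.456,-21.728) -> (28.092,-15.364) [heading=315, draw]
    LT 90: heading 315 -> 45
    -- iteration 3/3 --
    LT 135: heading 45 -> 180
    BK 9: (28.092,-15.364) -> (37.092,-15.364) [heading=180, draw]
    LT 90: heading 180 -> 270
  ]
  -- iteration 3/4 --
  FD 18: (37.092,-15.364) -> (37.092,-33.364) [heading=270, draw]
  REPEAT 3 [
    -- iteration 1/3 --
    LT 135: heading 270 -> 45
    BK 9: (37.092,-33.364) -> (30.728,-39.728) [heading=45, draw]
    LT 90: heading 45 -> 135
    -- iteration 2/3 --
    LT 135: heading 135 -> 270
    BK 9: (30.728,-39.728) -> (30.728,-30.728) [heading=270, draw]
    LT 90: heading 270 -> 0
    -- iteration 3/3 --
    LT 135: heading 0 -> 135
    BK 9: (30.728,-30.728) -> (37.092,-37.092) [heading=135, draw]
    LT 90: heading 135 -> 225
  ]
  -- iteration 4/4 --
  FD 18: (37.092,-37.092) -> (24.364,-49.82) [heading=225, draw]
  REPEAT 3 [
    -- iteration 1/3 --
    LT 135: heading 225 -> 0
    BK 9: (24.364,-49.82) -> (15.364,-49.82) [heading=0, draw]
    LT 90: heading 0 -> 90
    -- iteration 2/3 --
    LT 135: heading 90 -> 225
    BK 9: (15.364,-49.82) -> (21.728,-43.456) [heading=225, draw]
    LT 90: heading 225 -> 315
    -- iteration 3/3 --
    LT 135: heading 315 -> 90
    BK 9: (21.728,-43.456) -> (21.728,-52.456) [heading=90, draw]
    LT 90: heading 90 -> 180
  ]
]
Final: pos=(21.728,-52.456), heading=180, 16 segment(s) drawn

Segment lengths:
  seg 1: (0,0) -> (18,0), length = 18
  seg 2: (18,0) -> (24.364,-6.364), length = 9
  seg 3: (24.364,-6.364) -> (15.364,-6.364), length = 9
  seg 4: (15.364,-6.364) -> (21.728,0), length = 9
  seg 5: (21.728,0) -> (34.456,-12.728), length = 18
  seg 6: (34.456,-12.728) -> (34.456,-21.728), length = 9
  seg 7: (34.456,-21.728) -> (28.092,-15.364), length = 9
  seg 8: (28.092,-15.364) -> (37.092,-15.364), length = 9
  seg 9: (37.092,-15.364) -> (37.092,-33.364), length = 18
  seg 10: (37.092,-33.364) -> (30.728,-39.728), length = 9
  seg 11: (30.728,-39.728) -> (30.728,-30.728), length = 9
  seg 12: (30.728,-30.728) -> (37.092,-37.092), length = 9
  seg 13: (37.092,-37.092) -> (24.364,-49.82), length = 18
  seg 14: (24.364,-49.82) -> (15.364,-49.82), length = 9
  seg 15: (15.364,-49.82) -> (21.728,-43.456), length = 9
  seg 16: (21.728,-43.456) -> (21.728,-52.456), length = 9
Total = 180

Answer: 180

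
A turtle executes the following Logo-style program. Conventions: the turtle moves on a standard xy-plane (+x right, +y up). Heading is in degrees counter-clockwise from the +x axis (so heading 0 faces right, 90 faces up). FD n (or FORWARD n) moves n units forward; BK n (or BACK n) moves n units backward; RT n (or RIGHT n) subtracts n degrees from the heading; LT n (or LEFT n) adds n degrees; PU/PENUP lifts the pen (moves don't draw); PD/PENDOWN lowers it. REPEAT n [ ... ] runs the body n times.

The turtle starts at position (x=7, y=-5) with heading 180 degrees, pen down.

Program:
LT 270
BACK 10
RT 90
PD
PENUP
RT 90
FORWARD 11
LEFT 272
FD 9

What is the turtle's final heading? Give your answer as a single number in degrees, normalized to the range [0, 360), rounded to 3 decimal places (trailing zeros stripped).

Answer: 182

Derivation:
Executing turtle program step by step:
Start: pos=(7,-5), heading=180, pen down
LT 270: heading 180 -> 90
BK 10: (7,-5) -> (7,-15) [heading=90, draw]
RT 90: heading 90 -> 0
PD: pen down
PU: pen up
RT 90: heading 0 -> 270
FD 11: (7,-15) -> (7,-26) [heading=270, move]
LT 272: heading 270 -> 182
FD 9: (7,-26) -> (-1.995,-26.314) [heading=182, move]
Final: pos=(-1.995,-26.314), heading=182, 1 segment(s) drawn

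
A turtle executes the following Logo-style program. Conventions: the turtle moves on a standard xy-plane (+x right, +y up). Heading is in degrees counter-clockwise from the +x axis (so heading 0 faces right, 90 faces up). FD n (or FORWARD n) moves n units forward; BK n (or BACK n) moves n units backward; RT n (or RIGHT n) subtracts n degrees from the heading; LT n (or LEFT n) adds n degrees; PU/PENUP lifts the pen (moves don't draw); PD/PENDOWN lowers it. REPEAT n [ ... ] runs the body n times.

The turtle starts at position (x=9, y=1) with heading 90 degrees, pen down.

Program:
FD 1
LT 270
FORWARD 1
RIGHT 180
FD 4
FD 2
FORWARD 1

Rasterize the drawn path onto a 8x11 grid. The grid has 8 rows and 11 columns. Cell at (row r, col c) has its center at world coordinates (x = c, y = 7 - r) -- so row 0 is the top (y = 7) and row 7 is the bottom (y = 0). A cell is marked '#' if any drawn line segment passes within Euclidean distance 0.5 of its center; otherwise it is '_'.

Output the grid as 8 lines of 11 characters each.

Segment 0: (9,1) -> (9,2)
Segment 1: (9,2) -> (10,2)
Segment 2: (10,2) -> (6,2)
Segment 3: (6,2) -> (4,2)
Segment 4: (4,2) -> (3,2)

Answer: ___________
___________
___________
___________
___________
___########
_________#_
___________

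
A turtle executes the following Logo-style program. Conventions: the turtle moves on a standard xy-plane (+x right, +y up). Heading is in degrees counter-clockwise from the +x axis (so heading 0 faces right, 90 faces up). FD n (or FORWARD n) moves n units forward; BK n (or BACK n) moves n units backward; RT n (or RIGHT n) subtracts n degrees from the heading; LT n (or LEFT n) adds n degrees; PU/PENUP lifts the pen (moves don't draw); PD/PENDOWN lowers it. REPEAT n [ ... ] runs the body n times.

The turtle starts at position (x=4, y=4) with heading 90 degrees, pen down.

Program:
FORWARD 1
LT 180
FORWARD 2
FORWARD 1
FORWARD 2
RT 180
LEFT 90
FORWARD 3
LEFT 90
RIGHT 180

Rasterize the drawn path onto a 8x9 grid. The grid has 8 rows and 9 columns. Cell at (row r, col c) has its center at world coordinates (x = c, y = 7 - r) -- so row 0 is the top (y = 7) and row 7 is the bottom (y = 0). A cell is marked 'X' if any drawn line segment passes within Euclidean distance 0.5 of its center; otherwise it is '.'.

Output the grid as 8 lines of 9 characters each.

Answer: .........
.........
....X....
....X....
....X....
....X....
....X....
.XXXX....

Derivation:
Segment 0: (4,4) -> (4,5)
Segment 1: (4,5) -> (4,3)
Segment 2: (4,3) -> (4,2)
Segment 3: (4,2) -> (4,0)
Segment 4: (4,0) -> (1,0)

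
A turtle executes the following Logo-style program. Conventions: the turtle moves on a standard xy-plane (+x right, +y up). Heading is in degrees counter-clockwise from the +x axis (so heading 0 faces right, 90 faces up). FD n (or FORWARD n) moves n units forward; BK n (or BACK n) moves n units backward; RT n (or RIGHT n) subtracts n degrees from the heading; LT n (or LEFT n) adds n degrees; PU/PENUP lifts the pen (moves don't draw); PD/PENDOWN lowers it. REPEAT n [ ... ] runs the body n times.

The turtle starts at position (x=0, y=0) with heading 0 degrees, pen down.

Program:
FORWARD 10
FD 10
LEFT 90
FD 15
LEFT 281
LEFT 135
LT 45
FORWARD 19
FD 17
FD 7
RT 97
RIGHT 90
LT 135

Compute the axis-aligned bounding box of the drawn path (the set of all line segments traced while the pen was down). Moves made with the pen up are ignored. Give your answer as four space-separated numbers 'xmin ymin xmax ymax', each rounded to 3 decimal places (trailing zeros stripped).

Executing turtle program step by step:
Start: pos=(0,0), heading=0, pen down
FD 10: (0,0) -> (10,0) [heading=0, draw]
FD 10: (10,0) -> (20,0) [heading=0, draw]
LT 90: heading 0 -> 90
FD 15: (20,0) -> (20,15) [heading=90, draw]
LT 281: heading 90 -> 11
LT 135: heading 11 -> 146
LT 45: heading 146 -> 191
FD 19: (20,15) -> (1.349,11.375) [heading=191, draw]
FD 17: (1.349,11.375) -> (-15.339,8.131) [heading=191, draw]
FD 7: (-15.339,8.131) -> (-22.21,6.795) [heading=191, draw]
RT 97: heading 191 -> 94
RT 90: heading 94 -> 4
LT 135: heading 4 -> 139
Final: pos=(-22.21,6.795), heading=139, 6 segment(s) drawn

Segment endpoints: x in {-22.21, -15.339, 0, 1.349, 10, 20}, y in {0, 6.795, 8.131, 11.375, 15}
xmin=-22.21, ymin=0, xmax=20, ymax=15

Answer: -22.21 0 20 15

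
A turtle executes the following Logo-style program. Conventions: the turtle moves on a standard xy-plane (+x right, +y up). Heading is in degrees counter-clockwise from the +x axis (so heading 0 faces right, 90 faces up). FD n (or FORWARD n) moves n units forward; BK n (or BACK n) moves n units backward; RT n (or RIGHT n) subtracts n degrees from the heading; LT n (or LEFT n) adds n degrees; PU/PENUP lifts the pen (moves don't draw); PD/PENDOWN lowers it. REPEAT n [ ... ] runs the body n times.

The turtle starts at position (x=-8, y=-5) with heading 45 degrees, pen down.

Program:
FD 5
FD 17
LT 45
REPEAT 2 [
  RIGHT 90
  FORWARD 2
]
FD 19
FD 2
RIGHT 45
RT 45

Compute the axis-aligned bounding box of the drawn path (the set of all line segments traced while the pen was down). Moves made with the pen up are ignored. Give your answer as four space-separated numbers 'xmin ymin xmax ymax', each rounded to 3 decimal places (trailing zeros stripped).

Executing turtle program step by step:
Start: pos=(-8,-5), heading=45, pen down
FD 5: (-8,-5) -> (-4.464,-1.464) [heading=45, draw]
FD 17: (-4.464,-1.464) -> (7.556,10.556) [heading=45, draw]
LT 45: heading 45 -> 90
REPEAT 2 [
  -- iteration 1/2 --
  RT 90: heading 90 -> 0
  FD 2: (7.556,10.556) -> (9.556,10.556) [heading=0, draw]
  -- iteration 2/2 --
  RT 90: heading 0 -> 270
  FD 2: (9.556,10.556) -> (9.556,8.556) [heading=270, draw]
]
FD 19: (9.556,8.556) -> (9.556,-10.444) [heading=270, draw]
FD 2: (9.556,-10.444) -> (9.556,-12.444) [heading=270, draw]
RT 45: heading 270 -> 225
RT 45: heading 225 -> 180
Final: pos=(9.556,-12.444), heading=180, 6 segment(s) drawn

Segment endpoints: x in {-8, -4.464, 7.556, 9.556, 9.556}, y in {-12.444, -10.444, -5, -1.464, 8.556, 10.556}
xmin=-8, ymin=-12.444, xmax=9.556, ymax=10.556

Answer: -8 -12.444 9.556 10.556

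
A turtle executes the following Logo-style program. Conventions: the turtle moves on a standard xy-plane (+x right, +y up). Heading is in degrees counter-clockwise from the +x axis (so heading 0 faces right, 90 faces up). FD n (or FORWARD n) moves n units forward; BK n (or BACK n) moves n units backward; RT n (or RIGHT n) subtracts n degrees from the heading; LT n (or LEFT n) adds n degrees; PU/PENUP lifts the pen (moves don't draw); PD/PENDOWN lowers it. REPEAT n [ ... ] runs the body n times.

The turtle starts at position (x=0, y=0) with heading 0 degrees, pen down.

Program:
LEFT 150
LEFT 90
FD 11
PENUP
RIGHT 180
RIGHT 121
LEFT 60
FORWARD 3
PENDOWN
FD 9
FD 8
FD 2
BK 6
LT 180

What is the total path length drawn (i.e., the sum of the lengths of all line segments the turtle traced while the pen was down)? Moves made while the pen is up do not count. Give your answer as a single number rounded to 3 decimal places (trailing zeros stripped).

Answer: 36

Derivation:
Executing turtle program step by step:
Start: pos=(0,0), heading=0, pen down
LT 150: heading 0 -> 150
LT 90: heading 150 -> 240
FD 11: (0,0) -> (-5.5,-9.526) [heading=240, draw]
PU: pen up
RT 180: heading 240 -> 60
RT 121: heading 60 -> 299
LT 60: heading 299 -> 359
FD 3: (-5.5,-9.526) -> (-2.5,-9.579) [heading=359, move]
PD: pen down
FD 9: (-2.5,-9.579) -> (6.498,-9.736) [heading=359, draw]
FD 8: (6.498,-9.736) -> (14.497,-9.875) [heading=359, draw]
FD 2: (14.497,-9.875) -> (16.497,-9.91) [heading=359, draw]
BK 6: (16.497,-9.91) -> (10.498,-9.806) [heading=359, draw]
LT 180: heading 359 -> 179
Final: pos=(10.498,-9.806), heading=179, 5 segment(s) drawn

Segment lengths:
  seg 1: (0,0) -> (-5.5,-9.526), length = 11
  seg 2: (-2.5,-9.579) -> (6.498,-9.736), length = 9
  seg 3: (6.498,-9.736) -> (14.497,-9.875), length = 8
  seg 4: (14.497,-9.875) -> (16.497,-9.91), length = 2
  seg 5: (16.497,-9.91) -> (10.498,-9.806), length = 6
Total = 36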